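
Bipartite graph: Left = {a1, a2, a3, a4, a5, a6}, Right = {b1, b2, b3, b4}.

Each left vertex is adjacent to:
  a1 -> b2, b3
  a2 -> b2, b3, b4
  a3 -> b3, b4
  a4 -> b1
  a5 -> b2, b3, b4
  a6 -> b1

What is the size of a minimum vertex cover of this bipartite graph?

{b1, b2, b3, b4} is a vertex cover of size 4: every edge has an endpoint in this set.
No smaller cover exists because a1–b2, a2–b4, a3–b3, a4–b1 is a matching of size 4, and a cover must include an endpoint of each of these disjoint edges (König's theorem).

4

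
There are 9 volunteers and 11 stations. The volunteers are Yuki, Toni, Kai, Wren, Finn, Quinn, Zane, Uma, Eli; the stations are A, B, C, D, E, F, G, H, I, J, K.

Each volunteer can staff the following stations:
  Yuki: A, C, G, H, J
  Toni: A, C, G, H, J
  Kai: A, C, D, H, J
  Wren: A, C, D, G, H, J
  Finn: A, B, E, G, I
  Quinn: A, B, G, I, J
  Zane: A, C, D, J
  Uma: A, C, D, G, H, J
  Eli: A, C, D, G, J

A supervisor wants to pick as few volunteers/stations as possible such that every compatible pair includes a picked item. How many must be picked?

8

The 8 edges Yuki–A, Toni–G, Kai–D, Wren–H, Finn–E, Quinn–B, Zane–C, Uma–J form a matching, so any vertex cover needs at least 8 vertices (one per matched edge).
Conversely {Finn, Quinn, A, C, D, G, H, J} meets every edge and has exactly 8 vertices, so 8 is optimal.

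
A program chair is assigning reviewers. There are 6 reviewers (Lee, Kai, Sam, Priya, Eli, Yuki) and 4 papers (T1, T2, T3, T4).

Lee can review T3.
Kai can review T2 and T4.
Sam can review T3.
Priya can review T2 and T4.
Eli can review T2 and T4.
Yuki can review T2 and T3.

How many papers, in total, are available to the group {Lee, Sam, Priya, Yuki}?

3

The union of neighbours of {Lee, Sam, Priya, Yuki} is {T2, T3, T4}, which has 3 elements.
Since |N(S)| = 3 < |S| = 4, Hall's condition fails for this subset.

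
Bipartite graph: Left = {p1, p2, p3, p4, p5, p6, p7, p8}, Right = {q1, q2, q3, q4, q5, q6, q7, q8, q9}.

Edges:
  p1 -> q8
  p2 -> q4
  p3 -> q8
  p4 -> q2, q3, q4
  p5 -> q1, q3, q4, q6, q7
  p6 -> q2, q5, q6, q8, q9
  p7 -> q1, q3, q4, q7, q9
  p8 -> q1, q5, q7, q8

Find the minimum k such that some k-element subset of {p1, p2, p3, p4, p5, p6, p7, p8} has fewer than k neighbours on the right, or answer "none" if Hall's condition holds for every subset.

Take S = {p1, p3}. Its neighbourhood is {q8}, so |N(S)| = 1 < |S| = 2.
No single vertex violates Hall's condition since each has at least one neighbour, so 2 is the minimum.

2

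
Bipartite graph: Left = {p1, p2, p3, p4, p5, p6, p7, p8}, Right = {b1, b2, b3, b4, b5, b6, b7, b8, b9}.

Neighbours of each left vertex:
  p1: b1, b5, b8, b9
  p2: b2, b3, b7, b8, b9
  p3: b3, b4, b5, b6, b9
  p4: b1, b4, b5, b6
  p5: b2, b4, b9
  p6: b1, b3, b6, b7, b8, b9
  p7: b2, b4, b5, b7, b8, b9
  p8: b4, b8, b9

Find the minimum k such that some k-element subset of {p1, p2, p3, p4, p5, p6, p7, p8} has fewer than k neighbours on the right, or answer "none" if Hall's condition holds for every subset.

none

A matching saturating every left vertex exists, for instance p1→b9, p2→b7, p3→b4, p4→b6, p5→b2, p6→b1, p7→b5, p8→b8.
By Hall's marriage theorem, this means |N(S)| ≥ |S| for every subset S, so no violating subset exists.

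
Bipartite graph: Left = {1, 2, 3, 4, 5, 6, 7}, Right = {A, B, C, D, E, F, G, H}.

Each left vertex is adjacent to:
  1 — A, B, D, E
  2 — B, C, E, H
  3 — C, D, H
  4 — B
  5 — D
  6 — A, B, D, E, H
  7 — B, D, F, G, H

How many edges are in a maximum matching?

For example, pair 1-E, 2-C, 3-H, 4-B, 5-D, 6-A, 7-G.
All 7 left vertices are matched, so no larger matching exists.

7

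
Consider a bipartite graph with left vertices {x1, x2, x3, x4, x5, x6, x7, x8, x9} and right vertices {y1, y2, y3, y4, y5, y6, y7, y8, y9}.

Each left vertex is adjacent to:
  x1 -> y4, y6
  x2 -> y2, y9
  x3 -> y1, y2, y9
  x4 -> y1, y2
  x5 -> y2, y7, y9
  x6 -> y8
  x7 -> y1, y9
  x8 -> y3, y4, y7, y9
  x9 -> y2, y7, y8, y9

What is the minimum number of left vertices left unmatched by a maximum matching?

A valid assignment of size 7: x1→y4, x2→y9, x3→y2, x4→y1, x5→y7, x6→y8, x8→y3.
The set {x2, x3, x4, x5, x6, x7, x9} has only 5 neighbours ({y1, y2, y7, y8, y9}), so by Hall's theorem at most 7 of the 9 left vertices can be matched.
That matches 7 of the 9, leaving 2 unmatched; no matching can do better.

2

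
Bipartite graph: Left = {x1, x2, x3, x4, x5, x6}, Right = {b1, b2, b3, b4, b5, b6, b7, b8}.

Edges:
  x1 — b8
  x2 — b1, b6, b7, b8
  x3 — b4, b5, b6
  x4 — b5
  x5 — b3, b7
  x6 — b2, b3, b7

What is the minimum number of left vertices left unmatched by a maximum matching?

0

A valid assignment of size 6: x1–b8, x2–b6, x3–b4, x4–b5, x5–b7, x6–b3.
This saturates every left vertex, so 6 is the maximum.
That matches 6 of the 6, leaving 0 unmatched; no matching can do better.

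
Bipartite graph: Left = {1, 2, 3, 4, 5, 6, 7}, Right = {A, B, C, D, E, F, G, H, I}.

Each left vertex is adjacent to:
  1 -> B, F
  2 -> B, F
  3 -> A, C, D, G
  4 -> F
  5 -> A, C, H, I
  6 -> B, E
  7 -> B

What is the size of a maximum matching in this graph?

5

A valid assignment of size 5: 1→F, 2→B, 3→G, 5→I, 6→E.
The set {1, 2, 4, 7} has only 2 neighbours ({B, F}), so by Hall's theorem at most 5 of the 7 left vertices can be matched.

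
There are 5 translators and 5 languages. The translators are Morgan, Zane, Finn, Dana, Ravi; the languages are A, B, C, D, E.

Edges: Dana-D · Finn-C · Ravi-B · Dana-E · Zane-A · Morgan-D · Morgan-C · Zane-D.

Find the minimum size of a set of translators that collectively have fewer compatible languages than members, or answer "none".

none

A matching saturating every translator exists, for instance Morgan→D, Zane→A, Finn→C, Dana→E, Ravi→B.
By Hall's marriage theorem, this means |N(S)| ≥ |S| for every subset S, so no violating subset exists.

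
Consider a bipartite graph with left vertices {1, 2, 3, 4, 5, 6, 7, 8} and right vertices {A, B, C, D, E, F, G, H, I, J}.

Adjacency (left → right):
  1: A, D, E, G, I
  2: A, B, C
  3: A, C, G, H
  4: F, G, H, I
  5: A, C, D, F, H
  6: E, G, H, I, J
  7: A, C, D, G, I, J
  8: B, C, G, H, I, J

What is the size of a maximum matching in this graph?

For example, pair 1-A, 2-B, 3-C, 4-F, 5-H, 6-E, 7-G, 8-J.
This saturates every left vertex, so 8 is the maximum.

8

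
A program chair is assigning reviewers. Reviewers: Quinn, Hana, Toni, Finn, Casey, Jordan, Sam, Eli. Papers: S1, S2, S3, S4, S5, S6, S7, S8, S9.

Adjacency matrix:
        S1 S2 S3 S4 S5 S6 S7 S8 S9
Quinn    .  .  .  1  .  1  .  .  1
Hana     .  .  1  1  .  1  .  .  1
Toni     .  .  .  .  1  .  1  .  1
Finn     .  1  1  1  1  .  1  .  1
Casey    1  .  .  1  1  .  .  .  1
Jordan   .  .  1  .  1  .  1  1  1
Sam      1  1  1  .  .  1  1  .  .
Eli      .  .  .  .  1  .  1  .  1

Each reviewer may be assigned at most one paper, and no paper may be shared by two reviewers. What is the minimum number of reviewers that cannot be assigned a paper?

One maximum matching: Quinn–S9, Hana–S4, Toni–S5, Finn–S2, Casey–S1, Jordan–S3, Sam–S6, Eli–S7.
This saturates every reviewer, so 8 is the maximum.
That matches 8 of the 8, leaving 0 unmatched; no matching can do better.

0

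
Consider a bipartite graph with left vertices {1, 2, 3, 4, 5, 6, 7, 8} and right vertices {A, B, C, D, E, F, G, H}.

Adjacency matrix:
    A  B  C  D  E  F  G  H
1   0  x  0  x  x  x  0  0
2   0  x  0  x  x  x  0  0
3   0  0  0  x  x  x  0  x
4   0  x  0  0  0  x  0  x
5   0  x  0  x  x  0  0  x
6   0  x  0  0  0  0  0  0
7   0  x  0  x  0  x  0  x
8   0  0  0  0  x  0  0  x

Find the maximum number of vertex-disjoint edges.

5

One maximum matching: 1-D, 2-E, 3-H, 4-F, 5-B.
The set {1, 2, 3, 4, 5, 6, 7, 8} has only 5 neighbours ({B, D, E, F, H}), so by Hall's theorem at most 5 of the 8 left vertices can be matched.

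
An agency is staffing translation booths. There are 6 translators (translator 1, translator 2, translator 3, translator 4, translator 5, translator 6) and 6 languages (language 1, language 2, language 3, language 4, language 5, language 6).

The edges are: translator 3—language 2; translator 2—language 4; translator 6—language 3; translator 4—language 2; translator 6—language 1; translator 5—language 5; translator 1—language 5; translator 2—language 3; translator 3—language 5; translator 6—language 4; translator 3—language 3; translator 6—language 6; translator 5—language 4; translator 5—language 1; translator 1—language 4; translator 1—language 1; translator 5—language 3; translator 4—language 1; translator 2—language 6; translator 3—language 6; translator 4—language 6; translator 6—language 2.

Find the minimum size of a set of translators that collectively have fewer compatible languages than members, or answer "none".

A matching saturating every translator exists, for instance translator 1→language 5, translator 2→language 4, translator 3→language 3, translator 4→language 6, translator 5→language 1, translator 6→language 2.
By Hall's marriage theorem, this means |N(S)| ≥ |S| for every subset S, so no violating subset exists.

none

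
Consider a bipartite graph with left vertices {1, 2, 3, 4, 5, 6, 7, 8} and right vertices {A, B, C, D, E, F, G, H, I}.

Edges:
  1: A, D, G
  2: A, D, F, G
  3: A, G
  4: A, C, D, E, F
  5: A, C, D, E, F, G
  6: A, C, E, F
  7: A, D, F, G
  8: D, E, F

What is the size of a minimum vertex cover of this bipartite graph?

{A, C, D, E, F, G} is a vertex cover of size 6: every edge has an endpoint in this set.
No smaller cover exists because 1–D, 2–F, 3–G, 4–A, 5–C, 6–E is a matching of size 6, and a cover must include an endpoint of each of these disjoint edges (König's theorem).

6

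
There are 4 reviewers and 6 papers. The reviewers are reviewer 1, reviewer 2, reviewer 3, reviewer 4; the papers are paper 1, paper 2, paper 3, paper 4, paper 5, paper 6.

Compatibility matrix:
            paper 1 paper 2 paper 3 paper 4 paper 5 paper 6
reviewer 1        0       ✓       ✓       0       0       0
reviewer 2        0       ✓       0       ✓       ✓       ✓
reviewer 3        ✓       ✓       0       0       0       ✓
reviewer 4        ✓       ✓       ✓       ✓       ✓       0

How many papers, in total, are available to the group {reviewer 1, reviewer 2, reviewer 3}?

6

The union of neighbours of {reviewer 1, reviewer 2, reviewer 3} is {paper 1, paper 2, paper 3, paper 4, paper 5, paper 6}, which has 6 elements.
Since |N(S)| = 6 ≥ |S| = 3, Hall's condition holds for this subset.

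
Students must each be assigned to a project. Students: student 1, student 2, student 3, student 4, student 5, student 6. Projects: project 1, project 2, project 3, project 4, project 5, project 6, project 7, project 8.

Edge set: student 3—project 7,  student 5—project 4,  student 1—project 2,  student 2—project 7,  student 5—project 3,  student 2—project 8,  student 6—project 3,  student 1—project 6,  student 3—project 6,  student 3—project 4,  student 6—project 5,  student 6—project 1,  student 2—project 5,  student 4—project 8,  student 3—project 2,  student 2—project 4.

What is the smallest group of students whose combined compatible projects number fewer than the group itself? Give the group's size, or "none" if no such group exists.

A matching saturating every student exists, for instance student 1→project 2, student 2→project 5, student 3→project 7, student 4→project 8, student 5→project 4, student 6→project 1.
By Hall's marriage theorem, this means |N(S)| ≥ |S| for every subset S, so no violating subset exists.

none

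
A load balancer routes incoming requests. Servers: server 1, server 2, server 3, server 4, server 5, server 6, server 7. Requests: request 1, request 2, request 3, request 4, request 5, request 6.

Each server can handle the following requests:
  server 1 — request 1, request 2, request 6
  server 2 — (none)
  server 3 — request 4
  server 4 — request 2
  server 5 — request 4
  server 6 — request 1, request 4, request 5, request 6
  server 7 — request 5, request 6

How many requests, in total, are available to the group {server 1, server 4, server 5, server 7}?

The union of neighbours of {server 1, server 4, server 5, server 7} is {request 1, request 2, request 4, request 5, request 6}, which has 5 elements.
Since |N(S)| = 5 ≥ |S| = 4, Hall's condition holds for this subset.

5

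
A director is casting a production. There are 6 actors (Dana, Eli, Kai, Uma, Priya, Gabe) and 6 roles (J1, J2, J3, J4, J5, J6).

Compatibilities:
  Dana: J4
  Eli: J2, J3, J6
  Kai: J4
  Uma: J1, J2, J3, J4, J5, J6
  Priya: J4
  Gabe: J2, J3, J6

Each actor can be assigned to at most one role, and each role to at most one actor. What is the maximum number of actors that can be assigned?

4

A valid assignment of size 4: Dana-J4, Eli-J6, Uma-J2, Gabe-J3.
The set {Dana, Kai, Priya} has only 1 neighbour ({J4}), so by Hall's theorem at most 4 of the 6 actors can be matched.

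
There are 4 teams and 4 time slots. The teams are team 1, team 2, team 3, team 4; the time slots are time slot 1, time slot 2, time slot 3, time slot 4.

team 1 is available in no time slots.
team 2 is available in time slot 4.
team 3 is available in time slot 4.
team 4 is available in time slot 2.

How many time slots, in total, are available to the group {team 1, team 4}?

The union of neighbours of {team 1, team 4} is {time slot 2}, which has 1 element.
Since |N(S)| = 1 < |S| = 2, Hall's condition fails for this subset.

1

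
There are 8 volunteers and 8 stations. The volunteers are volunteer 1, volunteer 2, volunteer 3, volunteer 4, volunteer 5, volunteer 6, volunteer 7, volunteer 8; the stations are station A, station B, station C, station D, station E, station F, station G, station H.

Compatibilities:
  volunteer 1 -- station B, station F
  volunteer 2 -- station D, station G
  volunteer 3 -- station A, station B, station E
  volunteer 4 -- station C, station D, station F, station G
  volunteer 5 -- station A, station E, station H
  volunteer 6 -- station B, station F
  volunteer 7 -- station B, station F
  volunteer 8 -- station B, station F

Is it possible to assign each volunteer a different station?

No

The set {volunteer 1, volunteer 6, volunteer 7, volunteer 8} has only 2 neighbours ({station B, station F}), so by Hall's theorem at most 6 of the 8 volunteers can be matched.
Hence no matching covers every volunteer.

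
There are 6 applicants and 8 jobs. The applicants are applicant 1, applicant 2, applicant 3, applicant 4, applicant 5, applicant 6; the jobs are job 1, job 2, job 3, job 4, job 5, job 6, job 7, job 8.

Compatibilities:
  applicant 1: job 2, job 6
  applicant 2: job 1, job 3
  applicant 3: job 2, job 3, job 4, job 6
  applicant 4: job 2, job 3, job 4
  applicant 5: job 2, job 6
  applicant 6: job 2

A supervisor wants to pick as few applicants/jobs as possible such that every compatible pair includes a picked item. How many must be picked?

The 5 edges applicant 1–job 6, applicant 2–job 1, applicant 3–job 3, applicant 4–job 4, applicant 5–job 2 form a matching, so any vertex cover needs at least 5 vertices (one per matched edge).
Conversely {applicant 2, applicant 3, applicant 4, job 2, job 6} meets every edge and has exactly 5 vertices, so 5 is optimal.

5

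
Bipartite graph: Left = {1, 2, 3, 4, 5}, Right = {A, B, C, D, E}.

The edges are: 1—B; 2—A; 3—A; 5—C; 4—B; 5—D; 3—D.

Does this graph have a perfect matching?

The set {1, 4} has only 1 neighbour ({B}), so by Hall's theorem at most 4 of the 5 left vertices can be matched.
Hence no matching covers every left vertex.

No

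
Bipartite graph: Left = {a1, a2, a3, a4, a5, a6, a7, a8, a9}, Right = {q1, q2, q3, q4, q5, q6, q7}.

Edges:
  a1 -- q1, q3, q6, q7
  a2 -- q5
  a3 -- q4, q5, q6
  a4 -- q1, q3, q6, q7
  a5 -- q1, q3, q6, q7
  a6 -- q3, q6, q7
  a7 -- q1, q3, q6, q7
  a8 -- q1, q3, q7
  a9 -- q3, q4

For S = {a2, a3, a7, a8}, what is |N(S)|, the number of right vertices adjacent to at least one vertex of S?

The union of neighbours of {a2, a3, a7, a8} is {q1, q3, q4, q5, q6, q7}, which has 6 elements.
Since |N(S)| = 6 ≥ |S| = 4, Hall's condition holds for this subset.

6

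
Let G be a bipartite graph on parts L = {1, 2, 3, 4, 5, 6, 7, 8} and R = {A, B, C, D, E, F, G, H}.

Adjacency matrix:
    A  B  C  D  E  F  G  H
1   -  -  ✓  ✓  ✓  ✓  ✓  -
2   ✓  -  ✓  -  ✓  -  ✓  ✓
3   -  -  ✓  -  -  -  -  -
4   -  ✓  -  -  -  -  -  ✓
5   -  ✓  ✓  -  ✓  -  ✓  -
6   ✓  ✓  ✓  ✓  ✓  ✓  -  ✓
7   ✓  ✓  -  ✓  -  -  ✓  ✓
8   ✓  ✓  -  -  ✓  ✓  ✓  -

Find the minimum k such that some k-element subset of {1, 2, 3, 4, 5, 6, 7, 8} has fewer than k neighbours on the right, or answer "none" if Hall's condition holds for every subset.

A matching saturating every left vertex exists, for instance 1→D, 2→E, 3→C, 4→H, 5→B, 6→F, 7→A, 8→G.
By Hall's marriage theorem, this means |N(S)| ≥ |S| for every subset S, so no violating subset exists.

none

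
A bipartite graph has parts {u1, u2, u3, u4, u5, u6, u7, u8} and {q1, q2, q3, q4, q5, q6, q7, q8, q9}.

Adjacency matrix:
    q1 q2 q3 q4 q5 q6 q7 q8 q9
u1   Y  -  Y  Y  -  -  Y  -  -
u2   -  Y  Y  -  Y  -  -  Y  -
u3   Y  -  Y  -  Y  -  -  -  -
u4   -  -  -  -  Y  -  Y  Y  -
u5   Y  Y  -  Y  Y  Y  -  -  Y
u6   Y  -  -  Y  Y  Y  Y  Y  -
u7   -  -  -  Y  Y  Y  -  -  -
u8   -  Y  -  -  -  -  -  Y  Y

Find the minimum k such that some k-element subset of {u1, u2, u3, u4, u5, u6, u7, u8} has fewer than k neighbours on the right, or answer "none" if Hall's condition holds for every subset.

A matching saturating every left vertex exists, for instance u1→q4, u2→q2, u3→q3, u4→q7, u5→q9, u6→q6, u7→q5, u8→q8.
By Hall's marriage theorem, this means |N(S)| ≥ |S| for every subset S, so no violating subset exists.

none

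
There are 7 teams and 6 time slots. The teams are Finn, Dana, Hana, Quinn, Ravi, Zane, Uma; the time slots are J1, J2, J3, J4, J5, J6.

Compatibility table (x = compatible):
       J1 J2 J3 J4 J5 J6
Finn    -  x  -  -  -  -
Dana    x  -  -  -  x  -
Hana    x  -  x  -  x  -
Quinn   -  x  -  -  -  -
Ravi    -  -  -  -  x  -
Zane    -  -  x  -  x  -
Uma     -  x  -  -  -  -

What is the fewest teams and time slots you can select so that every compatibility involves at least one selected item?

4

A maximum matching has 4 edges (e.g. Finn–J2, Dana–J1, Hana–J3, Ravi–J5).
By König's theorem the minimum vertex cover has the same size. One such cover is {J1, J2, J3, J5}.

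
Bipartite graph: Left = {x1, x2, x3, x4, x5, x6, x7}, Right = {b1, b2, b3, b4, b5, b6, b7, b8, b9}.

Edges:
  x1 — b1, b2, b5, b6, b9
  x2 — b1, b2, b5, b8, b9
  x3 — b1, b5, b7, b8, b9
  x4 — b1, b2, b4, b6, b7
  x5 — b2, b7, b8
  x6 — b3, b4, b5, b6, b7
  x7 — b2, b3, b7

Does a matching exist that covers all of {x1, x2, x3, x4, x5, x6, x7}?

Yes

A valid assignment of size 7: x1-b6, x2-b2, x3-b5, x4-b1, x5-b8, x6-b7, x7-b3.
All 7 left vertices are covered.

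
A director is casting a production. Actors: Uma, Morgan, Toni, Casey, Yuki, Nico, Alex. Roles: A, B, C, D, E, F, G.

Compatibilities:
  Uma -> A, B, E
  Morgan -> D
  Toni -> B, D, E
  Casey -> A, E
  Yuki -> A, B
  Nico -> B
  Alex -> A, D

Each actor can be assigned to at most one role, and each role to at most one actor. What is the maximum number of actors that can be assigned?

A valid assignment of size 4: Uma–A, Morgan–D, Toni–B, Casey–E.
The set {Uma, Morgan, Toni, Casey, Yuki, Nico, Alex} has only 4 neighbours ({A, B, D, E}), so by Hall's theorem at most 4 of the 7 actors can be matched.

4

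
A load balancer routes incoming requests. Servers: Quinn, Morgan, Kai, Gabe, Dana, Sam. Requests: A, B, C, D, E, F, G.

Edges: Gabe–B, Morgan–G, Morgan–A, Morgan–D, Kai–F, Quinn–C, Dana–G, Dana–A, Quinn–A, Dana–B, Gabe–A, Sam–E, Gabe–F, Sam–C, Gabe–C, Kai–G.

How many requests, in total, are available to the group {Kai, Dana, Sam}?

6

The union of neighbours of {Kai, Dana, Sam} is {A, B, C, E, F, G}, which has 6 elements.
Since |N(S)| = 6 ≥ |S| = 3, Hall's condition holds for this subset.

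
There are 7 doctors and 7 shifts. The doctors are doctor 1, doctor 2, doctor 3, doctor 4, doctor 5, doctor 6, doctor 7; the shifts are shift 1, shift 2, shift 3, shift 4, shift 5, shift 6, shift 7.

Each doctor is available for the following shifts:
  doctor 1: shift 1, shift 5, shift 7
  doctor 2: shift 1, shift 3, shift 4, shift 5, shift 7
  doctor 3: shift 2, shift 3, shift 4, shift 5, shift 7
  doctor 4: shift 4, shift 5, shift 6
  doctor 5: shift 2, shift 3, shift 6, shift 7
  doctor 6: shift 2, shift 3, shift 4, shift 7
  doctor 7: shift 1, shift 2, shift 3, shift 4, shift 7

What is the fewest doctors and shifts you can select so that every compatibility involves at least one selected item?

7

The 7 edges doctor 1–shift 1, doctor 2–shift 4, doctor 3–shift 5, doctor 4–shift 6, doctor 5–shift 3, doctor 6–shift 2, doctor 7–shift 7 form a matching, so any vertex cover needs at least 7 vertices (one per matched edge).
Conversely {doctor 1, doctor 2, doctor 3, doctor 4, doctor 5, doctor 6, doctor 7} meets every edge and has exactly 7 vertices, so 7 is optimal.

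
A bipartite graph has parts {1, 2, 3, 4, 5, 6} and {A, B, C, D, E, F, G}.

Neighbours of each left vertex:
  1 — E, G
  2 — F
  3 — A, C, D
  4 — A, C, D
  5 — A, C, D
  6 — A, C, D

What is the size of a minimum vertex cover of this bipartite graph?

A maximum matching has 5 edges (e.g. 1–E, 2–F, 3–A, 4–D, 5–C).
By König's theorem the minimum vertex cover has the same size. One such cover is {1, 2, A, C, D}.

5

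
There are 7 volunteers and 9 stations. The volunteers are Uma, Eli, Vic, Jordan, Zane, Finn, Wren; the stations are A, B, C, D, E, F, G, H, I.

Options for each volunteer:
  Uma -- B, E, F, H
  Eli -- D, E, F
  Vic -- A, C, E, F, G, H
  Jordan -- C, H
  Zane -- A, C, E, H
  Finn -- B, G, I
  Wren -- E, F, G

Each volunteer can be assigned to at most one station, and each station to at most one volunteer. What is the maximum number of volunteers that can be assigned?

7

One maximum matching: Uma–B, Eli–D, Vic–A, Jordan–H, Zane–C, Finn–G, Wren–E.
This saturates every volunteer, so 7 is the maximum.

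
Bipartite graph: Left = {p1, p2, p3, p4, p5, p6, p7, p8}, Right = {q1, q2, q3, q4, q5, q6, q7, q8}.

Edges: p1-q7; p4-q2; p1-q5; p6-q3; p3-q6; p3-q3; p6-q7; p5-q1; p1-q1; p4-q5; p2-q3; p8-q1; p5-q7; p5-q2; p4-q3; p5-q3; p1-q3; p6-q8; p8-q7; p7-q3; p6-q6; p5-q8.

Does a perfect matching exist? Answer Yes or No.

The set {p2, p7} has only 1 neighbour ({q3}), so by Hall's theorem at most 7 of the 8 left vertices can be matched.
Hence no matching covers every left vertex.

No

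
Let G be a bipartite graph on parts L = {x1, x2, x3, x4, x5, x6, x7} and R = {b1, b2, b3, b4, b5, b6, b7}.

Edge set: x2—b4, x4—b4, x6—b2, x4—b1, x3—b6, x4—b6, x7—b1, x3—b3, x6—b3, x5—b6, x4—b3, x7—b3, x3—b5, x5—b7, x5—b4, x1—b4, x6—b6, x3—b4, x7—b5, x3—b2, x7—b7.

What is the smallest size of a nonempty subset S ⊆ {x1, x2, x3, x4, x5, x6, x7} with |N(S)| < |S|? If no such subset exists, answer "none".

Take S = {x1, x2}. Its neighbourhood is {b4}, so |N(S)| = 1 < |S| = 2.
No single vertex violates Hall's condition since each has at least one neighbour, so 2 is the minimum.

2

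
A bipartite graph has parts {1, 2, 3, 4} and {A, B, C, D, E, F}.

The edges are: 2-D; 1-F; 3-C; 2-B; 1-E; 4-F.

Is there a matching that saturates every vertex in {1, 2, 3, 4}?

A valid assignment of size 4: 1→E, 2→B, 3→C, 4→F.
All 4 left vertices are covered.

Yes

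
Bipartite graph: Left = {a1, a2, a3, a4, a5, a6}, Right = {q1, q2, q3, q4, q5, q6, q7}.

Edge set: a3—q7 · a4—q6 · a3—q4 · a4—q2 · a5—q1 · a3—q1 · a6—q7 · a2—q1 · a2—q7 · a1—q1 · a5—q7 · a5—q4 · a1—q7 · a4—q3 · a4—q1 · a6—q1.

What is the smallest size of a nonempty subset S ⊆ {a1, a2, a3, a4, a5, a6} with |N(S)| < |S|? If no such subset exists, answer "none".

3

Take S = {a1, a2, a6}. Its neighbourhood is {q1, q7}, so |N(S)| = 2 < |S| = 3.
Every subset of size less than 3 has at least as many neighbours as members, so 3 is the minimum.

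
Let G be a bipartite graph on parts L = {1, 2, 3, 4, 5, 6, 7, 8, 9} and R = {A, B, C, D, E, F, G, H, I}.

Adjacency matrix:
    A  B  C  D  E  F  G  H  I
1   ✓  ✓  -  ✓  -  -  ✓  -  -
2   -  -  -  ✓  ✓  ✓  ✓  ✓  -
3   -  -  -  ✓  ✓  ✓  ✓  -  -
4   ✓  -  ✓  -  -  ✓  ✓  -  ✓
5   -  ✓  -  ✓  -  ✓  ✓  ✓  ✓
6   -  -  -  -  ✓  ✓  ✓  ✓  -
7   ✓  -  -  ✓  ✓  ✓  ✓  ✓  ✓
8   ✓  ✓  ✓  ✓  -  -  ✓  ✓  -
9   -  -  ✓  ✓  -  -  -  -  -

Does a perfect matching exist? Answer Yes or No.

Yes

A valid assignment of size 9: 1→B, 2→E, 3→D, 4→F, 5→I, 6→H, 7→A, 8→G, 9→C.
All 9 left vertices are covered.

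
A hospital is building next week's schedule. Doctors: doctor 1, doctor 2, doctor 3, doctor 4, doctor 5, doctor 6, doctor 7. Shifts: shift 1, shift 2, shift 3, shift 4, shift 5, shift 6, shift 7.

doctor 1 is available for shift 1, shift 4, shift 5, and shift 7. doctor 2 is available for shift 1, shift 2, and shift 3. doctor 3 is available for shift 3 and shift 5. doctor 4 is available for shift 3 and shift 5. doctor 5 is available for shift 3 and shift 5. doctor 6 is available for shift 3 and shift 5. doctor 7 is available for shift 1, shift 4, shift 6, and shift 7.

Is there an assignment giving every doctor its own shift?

The set {doctor 3, doctor 4, doctor 5, doctor 6} has only 2 neighbours ({shift 3, shift 5}), so by Hall's theorem at most 5 of the 7 doctors can be matched.
Hence no matching covers every doctor.

No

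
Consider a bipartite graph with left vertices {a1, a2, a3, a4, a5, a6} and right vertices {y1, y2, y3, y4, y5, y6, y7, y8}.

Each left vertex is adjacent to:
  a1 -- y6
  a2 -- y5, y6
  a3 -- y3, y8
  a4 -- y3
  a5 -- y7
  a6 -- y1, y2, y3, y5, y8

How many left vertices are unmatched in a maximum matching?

0

For example, pair a1-y6, a2-y5, a3-y8, a4-y3, a5-y7, a6-y1.
All 6 left vertices are matched, so no larger matching exists.
That matches 6 of the 6, leaving 0 unmatched; no matching can do better.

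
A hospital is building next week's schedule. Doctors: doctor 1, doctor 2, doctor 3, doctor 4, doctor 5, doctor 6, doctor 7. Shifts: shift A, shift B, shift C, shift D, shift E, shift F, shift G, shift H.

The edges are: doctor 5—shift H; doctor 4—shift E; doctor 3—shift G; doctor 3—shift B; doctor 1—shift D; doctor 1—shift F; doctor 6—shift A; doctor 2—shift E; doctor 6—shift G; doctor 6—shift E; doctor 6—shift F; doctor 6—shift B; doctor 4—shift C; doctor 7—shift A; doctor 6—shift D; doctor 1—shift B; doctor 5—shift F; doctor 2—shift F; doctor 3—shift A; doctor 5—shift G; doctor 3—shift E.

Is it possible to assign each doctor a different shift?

A valid assignment of size 7: doctor 1–shift D, doctor 2–shift E, doctor 3–shift G, doctor 4–shift C, doctor 5–shift H, doctor 6–shift F, doctor 7–shift A.
All 7 doctors are covered.

Yes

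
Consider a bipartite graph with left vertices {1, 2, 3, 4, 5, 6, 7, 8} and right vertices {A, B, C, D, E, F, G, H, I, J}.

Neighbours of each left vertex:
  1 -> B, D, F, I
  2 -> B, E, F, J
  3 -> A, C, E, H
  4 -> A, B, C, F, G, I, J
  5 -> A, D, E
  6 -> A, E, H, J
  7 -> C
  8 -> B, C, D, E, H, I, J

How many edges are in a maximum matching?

8

A valid assignment of size 8: 1→F, 2→B, 3→H, 4→G, 5→D, 6→E, 7→C, 8→J.
This saturates every left vertex, so 8 is the maximum.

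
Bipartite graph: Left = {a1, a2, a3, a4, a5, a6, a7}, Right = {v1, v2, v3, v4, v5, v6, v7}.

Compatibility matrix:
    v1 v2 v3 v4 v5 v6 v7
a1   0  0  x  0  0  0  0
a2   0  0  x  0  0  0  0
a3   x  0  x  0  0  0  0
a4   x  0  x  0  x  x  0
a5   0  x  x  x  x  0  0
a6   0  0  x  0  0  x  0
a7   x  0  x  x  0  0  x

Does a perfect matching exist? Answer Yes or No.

The set {a1, a2} has only 1 neighbour ({v3}), so by Hall's theorem at most 6 of the 7 left vertices can be matched.
Hence no matching covers every left vertex.

No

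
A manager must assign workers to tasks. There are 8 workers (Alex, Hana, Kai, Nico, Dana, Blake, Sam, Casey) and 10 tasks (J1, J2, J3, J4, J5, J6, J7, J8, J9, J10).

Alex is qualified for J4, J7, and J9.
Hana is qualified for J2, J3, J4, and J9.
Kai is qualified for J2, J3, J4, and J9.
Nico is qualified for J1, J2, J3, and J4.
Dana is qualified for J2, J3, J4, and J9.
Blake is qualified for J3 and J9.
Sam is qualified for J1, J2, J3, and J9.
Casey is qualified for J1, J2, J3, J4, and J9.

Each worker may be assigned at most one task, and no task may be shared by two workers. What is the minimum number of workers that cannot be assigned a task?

2

For example, pair Alex-J7, Hana-J3, Kai-J4, Nico-J1, Dana-J2, Blake-J9.
The set {Hana, Kai, Nico, Dana, Blake, Sam, Casey} has only 5 neighbours ({J1, J2, J3, J4, J9}), so by Hall's theorem at most 6 of the 8 workers can be matched.
That matches 6 of the 8, leaving 2 unmatched; no matching can do better.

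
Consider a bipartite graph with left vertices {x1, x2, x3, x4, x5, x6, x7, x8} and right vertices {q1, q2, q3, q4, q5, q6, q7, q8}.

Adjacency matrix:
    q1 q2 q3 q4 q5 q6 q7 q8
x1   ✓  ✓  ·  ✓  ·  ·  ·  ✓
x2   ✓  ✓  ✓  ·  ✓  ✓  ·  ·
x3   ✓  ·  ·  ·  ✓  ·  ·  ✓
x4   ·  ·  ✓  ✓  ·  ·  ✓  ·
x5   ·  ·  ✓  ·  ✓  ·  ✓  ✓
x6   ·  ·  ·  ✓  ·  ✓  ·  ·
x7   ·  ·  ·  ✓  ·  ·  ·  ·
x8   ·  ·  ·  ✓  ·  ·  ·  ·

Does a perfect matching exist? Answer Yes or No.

The set {x7, x8} has only 1 neighbour ({q4}), so by Hall's theorem at most 7 of the 8 left vertices can be matched.
Hence no matching covers every left vertex.

No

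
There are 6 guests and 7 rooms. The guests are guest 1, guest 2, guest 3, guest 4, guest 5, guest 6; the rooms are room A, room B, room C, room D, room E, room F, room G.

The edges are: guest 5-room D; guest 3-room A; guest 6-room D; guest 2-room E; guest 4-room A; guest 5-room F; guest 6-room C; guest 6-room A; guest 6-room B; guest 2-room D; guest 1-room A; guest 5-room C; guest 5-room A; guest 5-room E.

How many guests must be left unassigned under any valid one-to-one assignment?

2

A valid assignment of size 4: guest 1-room A, guest 2-room E, guest 5-room C, guest 6-room D.
The set {guest 1, guest 3, guest 4} has only 1 neighbour ({room A}), so by Hall's theorem at most 4 of the 6 guests can be matched.
That matches 4 of the 6, leaving 2 unmatched; no matching can do better.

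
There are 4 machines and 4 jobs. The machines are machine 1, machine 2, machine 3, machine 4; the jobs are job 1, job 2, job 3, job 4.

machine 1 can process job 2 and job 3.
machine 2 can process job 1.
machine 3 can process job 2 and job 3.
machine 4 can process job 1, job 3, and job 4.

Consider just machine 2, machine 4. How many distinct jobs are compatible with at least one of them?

3

The union of neighbours of {machine 2, machine 4} is {job 1, job 3, job 4}, which has 3 elements.
Since |N(S)| = 3 ≥ |S| = 2, Hall's condition holds for this subset.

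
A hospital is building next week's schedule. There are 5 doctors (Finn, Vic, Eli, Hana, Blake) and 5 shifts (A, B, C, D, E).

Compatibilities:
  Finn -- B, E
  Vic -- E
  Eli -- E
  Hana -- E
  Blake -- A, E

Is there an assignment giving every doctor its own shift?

No

The set {Vic, Eli, Hana} has only 1 neighbour ({E}), so by Hall's theorem at most 3 of the 5 doctors can be matched.
Hence no matching covers every doctor.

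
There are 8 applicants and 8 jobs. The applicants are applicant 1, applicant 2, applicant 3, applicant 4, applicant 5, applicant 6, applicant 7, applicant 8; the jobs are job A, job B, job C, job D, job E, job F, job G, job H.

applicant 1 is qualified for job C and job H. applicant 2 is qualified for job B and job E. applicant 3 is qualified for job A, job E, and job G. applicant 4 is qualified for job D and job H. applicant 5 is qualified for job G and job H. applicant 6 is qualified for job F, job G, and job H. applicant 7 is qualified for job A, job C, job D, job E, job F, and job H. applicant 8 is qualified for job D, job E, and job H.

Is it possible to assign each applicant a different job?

One maximum matching: applicant 1–job C, applicant 2–job B, applicant 3–job E, applicant 4–job D, applicant 5–job G, applicant 6–job F, applicant 7–job A, applicant 8–job H.
All 8 applicants are covered.

Yes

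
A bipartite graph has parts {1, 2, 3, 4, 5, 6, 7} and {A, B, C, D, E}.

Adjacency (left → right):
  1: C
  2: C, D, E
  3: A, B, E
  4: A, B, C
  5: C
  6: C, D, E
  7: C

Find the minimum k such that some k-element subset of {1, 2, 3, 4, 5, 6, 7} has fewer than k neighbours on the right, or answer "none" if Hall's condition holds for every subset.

2

Take S = {1, 5}. Its neighbourhood is {C}, so |N(S)| = 1 < |S| = 2.
No single vertex violates Hall's condition since each has at least one neighbour, so 2 is the minimum.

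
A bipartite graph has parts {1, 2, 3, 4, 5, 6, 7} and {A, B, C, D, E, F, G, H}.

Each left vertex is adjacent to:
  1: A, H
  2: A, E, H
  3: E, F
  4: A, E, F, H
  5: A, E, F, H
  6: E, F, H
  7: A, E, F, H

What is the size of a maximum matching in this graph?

A valid assignment of size 4: 1–A, 2–E, 3–F, 4–H.
The set {1, 2, 3, 4, 5, 6, 7} has only 4 neighbours ({A, E, F, H}), so by Hall's theorem at most 4 of the 7 left vertices can be matched.

4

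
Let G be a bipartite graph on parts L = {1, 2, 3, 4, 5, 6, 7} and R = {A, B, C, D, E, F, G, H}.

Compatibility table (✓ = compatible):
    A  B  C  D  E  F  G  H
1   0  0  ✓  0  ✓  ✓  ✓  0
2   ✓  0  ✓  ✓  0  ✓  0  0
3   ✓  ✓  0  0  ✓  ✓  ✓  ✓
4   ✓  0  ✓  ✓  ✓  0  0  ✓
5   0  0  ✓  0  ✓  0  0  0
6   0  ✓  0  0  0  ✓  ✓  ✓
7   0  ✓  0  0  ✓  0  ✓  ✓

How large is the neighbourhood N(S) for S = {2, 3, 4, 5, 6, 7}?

The union of neighbours of {2, 3, 4, 5, 6, 7} is {A, B, C, D, E, F, G, H}, which has 8 elements.
Since |N(S)| = 8 ≥ |S| = 6, Hall's condition holds for this subset.

8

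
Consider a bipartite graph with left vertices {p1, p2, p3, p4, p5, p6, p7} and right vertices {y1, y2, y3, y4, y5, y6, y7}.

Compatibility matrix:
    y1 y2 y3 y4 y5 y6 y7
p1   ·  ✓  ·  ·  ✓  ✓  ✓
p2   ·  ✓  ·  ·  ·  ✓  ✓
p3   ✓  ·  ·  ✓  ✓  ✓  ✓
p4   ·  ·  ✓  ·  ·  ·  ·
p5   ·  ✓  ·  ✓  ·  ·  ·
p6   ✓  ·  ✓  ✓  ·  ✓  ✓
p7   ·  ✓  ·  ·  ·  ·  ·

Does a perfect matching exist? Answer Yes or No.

Yes

One maximum matching: p1-y5, p2-y7, p3-y1, p4-y3, p5-y4, p6-y6, p7-y2.
Every left vertex is matched, so this is a perfect matching.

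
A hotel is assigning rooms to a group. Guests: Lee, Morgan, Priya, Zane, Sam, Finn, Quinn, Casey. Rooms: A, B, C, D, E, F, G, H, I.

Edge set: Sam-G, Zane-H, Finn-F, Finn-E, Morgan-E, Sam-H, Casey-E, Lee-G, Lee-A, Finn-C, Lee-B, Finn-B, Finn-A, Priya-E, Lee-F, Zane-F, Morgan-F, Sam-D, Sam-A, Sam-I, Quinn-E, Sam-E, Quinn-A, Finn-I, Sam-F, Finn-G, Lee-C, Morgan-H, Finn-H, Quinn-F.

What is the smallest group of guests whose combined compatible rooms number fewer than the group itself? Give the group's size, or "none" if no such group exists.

2

Take S = {Priya, Casey}. Its neighbourhood is {E}, so |N(S)| = 1 < |S| = 2.
No single vertex violates Hall's condition since each has at least one neighbour, so 2 is the minimum.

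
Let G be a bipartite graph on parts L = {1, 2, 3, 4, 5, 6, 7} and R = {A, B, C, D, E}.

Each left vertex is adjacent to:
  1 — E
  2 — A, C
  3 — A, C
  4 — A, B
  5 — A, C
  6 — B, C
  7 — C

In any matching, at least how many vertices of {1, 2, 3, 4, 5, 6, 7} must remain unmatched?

3

A valid assignment of size 4: 1-E, 2-A, 3-C, 4-B.
The set {2, 3, 4, 5, 6, 7} has only 3 neighbours ({A, B, C}), so by Hall's theorem at most 4 of the 7 left vertices can be matched.
That matches 4 of the 7, leaving 3 unmatched; no matching can do better.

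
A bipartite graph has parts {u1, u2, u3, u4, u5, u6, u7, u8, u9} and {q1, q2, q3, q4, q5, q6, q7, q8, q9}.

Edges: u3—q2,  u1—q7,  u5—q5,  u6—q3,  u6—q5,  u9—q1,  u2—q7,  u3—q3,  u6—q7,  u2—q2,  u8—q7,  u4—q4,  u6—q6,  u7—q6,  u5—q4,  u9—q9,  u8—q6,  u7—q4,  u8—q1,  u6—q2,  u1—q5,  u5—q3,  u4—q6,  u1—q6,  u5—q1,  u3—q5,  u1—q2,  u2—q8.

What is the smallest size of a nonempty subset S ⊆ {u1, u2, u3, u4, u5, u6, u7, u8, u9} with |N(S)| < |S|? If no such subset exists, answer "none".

none

A matching saturating every left vertex exists, for instance u1→q2, u2→q8, u3→q5, u4→q4, u5→q1, u6→q3, u7→q6, u8→q7, u9→q9.
By Hall's marriage theorem, this means |N(S)| ≥ |S| for every subset S, so no violating subset exists.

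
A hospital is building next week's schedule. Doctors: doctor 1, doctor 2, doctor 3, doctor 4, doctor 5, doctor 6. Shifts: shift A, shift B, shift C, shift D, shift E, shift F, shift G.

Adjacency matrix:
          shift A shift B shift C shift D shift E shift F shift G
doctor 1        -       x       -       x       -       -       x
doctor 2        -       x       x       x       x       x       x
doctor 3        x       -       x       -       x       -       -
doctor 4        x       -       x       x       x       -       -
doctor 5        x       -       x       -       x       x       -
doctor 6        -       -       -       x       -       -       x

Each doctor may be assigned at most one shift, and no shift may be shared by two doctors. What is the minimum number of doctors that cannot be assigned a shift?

0

For example, pair doctor 1-shift D, doctor 2-shift F, doctor 3-shift C, doctor 4-shift A, doctor 5-shift E, doctor 6-shift G.
This saturates every doctor, so 6 is the maximum.
That matches 6 of the 6, leaving 0 unmatched; no matching can do better.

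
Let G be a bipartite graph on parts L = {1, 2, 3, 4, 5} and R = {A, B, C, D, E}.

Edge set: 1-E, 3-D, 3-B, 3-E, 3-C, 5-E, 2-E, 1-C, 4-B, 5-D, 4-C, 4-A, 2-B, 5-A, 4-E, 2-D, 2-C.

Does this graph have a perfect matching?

Yes

One maximum matching: 1-C, 2-D, 3-B, 4-A, 5-E.
Every left vertex is matched, so this is a perfect matching.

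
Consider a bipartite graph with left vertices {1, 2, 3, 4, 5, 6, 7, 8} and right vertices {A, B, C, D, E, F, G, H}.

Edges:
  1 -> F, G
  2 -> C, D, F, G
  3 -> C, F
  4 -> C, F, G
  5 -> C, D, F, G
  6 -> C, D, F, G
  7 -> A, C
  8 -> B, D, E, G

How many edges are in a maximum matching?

A valid assignment of size 6: 1→G, 2→D, 3→C, 4→F, 7→A, 8→B.
The set {1, 2, 3, 4, 5, 6} has only 4 neighbours ({C, D, F, G}), so by Hall's theorem at most 6 of the 8 left vertices can be matched.

6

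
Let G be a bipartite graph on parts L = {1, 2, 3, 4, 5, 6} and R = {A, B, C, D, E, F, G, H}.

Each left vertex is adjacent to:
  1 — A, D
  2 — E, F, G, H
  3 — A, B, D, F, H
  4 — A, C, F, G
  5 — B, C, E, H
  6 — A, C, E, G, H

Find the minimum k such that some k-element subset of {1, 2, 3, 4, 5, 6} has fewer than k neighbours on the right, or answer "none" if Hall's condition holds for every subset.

A matching saturating every left vertex exists, for instance 1→D, 2→H, 3→A, 4→F, 5→B, 6→G.
By Hall's marriage theorem, this means |N(S)| ≥ |S| for every subset S, so no violating subset exists.

none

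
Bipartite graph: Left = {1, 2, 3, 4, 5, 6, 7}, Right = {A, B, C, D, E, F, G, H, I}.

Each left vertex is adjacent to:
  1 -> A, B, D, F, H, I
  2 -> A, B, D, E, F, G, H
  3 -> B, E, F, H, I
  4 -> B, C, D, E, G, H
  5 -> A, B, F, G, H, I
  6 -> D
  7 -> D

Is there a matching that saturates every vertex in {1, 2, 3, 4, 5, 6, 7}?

No

The set {6, 7} has only 1 neighbour ({D}), so by Hall's theorem at most 6 of the 7 left vertices can be matched.
Hence no matching covers every left vertex.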